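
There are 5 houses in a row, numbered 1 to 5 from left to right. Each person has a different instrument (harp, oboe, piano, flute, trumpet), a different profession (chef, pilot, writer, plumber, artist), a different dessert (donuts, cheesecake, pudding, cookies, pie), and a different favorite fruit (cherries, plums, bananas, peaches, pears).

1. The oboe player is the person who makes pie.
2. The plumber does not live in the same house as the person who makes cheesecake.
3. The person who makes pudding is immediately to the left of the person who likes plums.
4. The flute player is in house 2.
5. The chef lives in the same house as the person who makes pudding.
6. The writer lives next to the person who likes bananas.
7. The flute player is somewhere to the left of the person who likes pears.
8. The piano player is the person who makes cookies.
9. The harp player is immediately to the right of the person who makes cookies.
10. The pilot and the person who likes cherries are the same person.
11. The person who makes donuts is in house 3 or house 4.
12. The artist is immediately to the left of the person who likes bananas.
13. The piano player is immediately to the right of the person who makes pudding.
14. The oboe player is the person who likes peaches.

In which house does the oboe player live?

1

By clue 4, the flute player is in house 2.
The harp player is narrowed to house 4 or 5; consider each.
Placing it in house 5 leads to a contradiction, so it's in house 4.
Clue 9 places the person who makes cookies in house 3.
So house 3 gets piano for instrument.
The person who likes plums is in house 3 (clue 3).
From clue 5, the chef must be in house 2.
The only dessert still possible for house 2 is pudding.
The only dessert still possible for house 4 is donuts.
So house 2 gets bananas for favorite fruit.
Clue 12: the artist is in house 1.
So house 3 gets writer for profession.
So house 1 gets peaches for favorite fruit.
Clue 14: the oboe player is in house 1.
So house 5 gets trumpet for instrument.
From clue 1, the person who makes pie must be in house 1.
That leaves cheesecake as the dessert for house 5.
Clue 2: the plumber is in house 4.
House 5's profession must be pilot (nothing else left).
From clue 10, the person who likes cherries must be in house 5.
The only favorite fruit still possible for house 4 is pears.
So: house 1 = oboe/artist/pie/peaches, house 2 = flute/chef/pudding/bananas, house 3 = piano/writer/cookies/plums, house 4 = harp/plumber/donuts/pears, house 5 = trumpet/pilot/cheesecake/cherries.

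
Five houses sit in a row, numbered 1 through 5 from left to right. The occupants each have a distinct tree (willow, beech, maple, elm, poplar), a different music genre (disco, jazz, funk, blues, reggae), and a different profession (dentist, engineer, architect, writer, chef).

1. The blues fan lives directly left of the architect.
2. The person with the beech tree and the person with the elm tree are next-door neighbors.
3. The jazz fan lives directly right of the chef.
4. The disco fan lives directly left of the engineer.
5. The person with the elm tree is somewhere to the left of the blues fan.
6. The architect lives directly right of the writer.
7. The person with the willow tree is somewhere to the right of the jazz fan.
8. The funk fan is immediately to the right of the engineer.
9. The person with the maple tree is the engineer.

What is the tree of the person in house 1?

poplar

The person with the elm tree is narrowed to house 1 or 2 or 3; consider each.
Placing it in house 1 and house 2 leads to a contradiction, so it's in house 3.
Clue 5 places the blues fan in house 4.
House 1's tree must be poplar (nothing else left).
The only tree still possible for house 5 is willow.
By clue 1, the architect is in house 5.
Clue 6: the writer is in house 4.
So house 3 gets dentist for profession.
The disco fan is in house 1 (clue 4).
By clue 8, the funk fan is in house 3.
The person with the maple tree is in house 2 (clue 9).
House 4 tree: only beech fits.
So house 5 gets reggae for music genre.
So house 1 gets chef for profession.
House 2 profession: only engineer fits.
So house 2 gets jazz for music genre.
So: house 1 = poplar/disco/chef, house 2 = maple/jazz/engineer, house 3 = elm/funk/dentist, house 4 = beech/blues/writer, house 5 = willow/reggae/architect.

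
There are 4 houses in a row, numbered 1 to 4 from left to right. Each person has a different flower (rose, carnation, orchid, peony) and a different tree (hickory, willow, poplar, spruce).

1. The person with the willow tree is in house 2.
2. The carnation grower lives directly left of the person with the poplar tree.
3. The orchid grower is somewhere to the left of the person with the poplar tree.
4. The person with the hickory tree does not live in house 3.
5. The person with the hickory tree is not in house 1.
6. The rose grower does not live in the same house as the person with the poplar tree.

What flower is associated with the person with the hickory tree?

By clue 1, the person with the willow tree is in house 2.
The only tree still possible for house 1 is spruce.
That leaves poplar as the tree for house 3.
The only tree still possible for house 4 is hickory.
By clue 2, the carnation grower is in house 2.
So house 1 gets orchid for flower.
House 3's flower must be peony (nothing else left).
So house 4 gets rose for flower.
So: house 1 = orchid/spruce, house 2 = carnation/willow, house 3 = peony/poplar, house 4 = rose/hickory.

rose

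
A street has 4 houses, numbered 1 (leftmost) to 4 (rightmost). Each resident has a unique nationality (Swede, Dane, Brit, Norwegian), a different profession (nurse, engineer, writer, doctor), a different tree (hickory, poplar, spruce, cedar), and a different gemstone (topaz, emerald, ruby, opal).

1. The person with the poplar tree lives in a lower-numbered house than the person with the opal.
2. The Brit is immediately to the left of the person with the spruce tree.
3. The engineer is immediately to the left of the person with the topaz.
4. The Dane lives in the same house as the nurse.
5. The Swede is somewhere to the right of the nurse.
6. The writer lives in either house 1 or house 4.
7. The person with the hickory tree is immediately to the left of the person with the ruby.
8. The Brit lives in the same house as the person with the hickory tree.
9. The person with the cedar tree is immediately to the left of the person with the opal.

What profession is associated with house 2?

nurse

That leaves spruce as the tree for house 4.
The only gemstone still possible for house 1 is emerald.
The Brit is in house 3 (clue 2).
Clue 8 places the person with the hickory tree in house 3.
Clue 7 places the person with the ruby in house 4.
The only profession still possible for house 3 is doctor.
The only profession still possible for house 4 is writer.
The Dane is narrowed to house 1 or 2; consider each.
Placing it in house 1 leads to a contradiction, so it's in house 2.
Clue 4 places the nurse in house 2.
By clue 5, the Swede is in house 4.
The only nationality still possible for house 1 is Norwegian.
The only profession still possible for house 1 is engineer.
Clue 3 places the person with the topaz in house 2.
House 3 gemstone: only opal fits.
Clue 9: the person with the cedar tree is in house 2.
House 1 tree: only poplar fits.
So: house 1 = Norwegian/engineer/poplar/emerald, house 2 = Dane/nurse/cedar/topaz, house 3 = Brit/doctor/hickory/opal, house 4 = Swede/writer/spruce/ruby.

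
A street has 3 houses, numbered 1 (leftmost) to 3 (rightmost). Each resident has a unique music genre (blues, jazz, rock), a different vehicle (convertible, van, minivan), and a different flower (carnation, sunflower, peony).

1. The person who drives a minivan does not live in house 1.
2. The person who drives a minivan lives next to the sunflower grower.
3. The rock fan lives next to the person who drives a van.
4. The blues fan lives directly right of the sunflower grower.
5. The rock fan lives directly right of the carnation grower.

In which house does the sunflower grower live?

2

So house 1 gets jazz for music genre.
House 3's flower must be peony (nothing else left).
The blues fan is narrowed to house 2 or 3; consider each.
Placing it in house 2 leads to a contradiction, so it's in house 3.
By clue 4, the sunflower grower is in house 2.
House 2's music genre must be rock (nothing else left).
The only flower still possible for house 1 is carnation.
By clue 2, the person who drives a minivan is in house 3.
House 2's vehicle must be convertible (nothing else left).
House 1's vehicle must be van (nothing else left).
So: house 1 = jazz/van/carnation, house 2 = rock/convertible/sunflower, house 3 = blues/minivan/peony.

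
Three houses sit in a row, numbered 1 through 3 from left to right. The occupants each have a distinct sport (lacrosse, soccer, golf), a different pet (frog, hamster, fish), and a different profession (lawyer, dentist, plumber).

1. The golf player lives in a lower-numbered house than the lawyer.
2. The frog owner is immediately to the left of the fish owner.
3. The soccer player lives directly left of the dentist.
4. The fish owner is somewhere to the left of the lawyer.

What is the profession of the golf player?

Clue 4 places the fish owner in house 2.
Clue 4: the lawyer is in house 3.
The only sport still possible for house 3 is lacrosse.
House 3 pet: only hamster fits.
House 1 profession: only plumber fits.
That leaves dentist as the profession for house 2.
Clue 3 places the soccer player in house 1.
The only sport still possible for house 2 is golf.
So house 1 gets frog for pet.
So: house 1 = soccer/frog/plumber, house 2 = golf/fish/dentist, house 3 = lacrosse/hamster/lawyer.

dentist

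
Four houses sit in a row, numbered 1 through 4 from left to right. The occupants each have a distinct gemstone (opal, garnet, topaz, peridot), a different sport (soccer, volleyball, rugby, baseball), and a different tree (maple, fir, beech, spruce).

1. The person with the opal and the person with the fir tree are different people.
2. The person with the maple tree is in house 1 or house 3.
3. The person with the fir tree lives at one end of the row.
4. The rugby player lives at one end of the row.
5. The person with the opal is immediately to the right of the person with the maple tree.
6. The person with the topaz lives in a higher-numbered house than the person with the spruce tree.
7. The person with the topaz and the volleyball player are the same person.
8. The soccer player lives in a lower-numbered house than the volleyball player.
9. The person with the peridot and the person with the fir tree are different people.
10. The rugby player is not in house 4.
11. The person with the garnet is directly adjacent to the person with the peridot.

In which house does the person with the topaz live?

Clue 10 places the rugby player in house 1.
The person with the opal is narrowed to house 2 or 4; consider each.
Placing it in house 2 leads to a contradiction, so it's in house 4.
The person with the fir tree is in house 1 (clue 1).
Clue 5: the person with the maple tree is in house 3.
House 1's gemstone must be garnet (nothing else left).
House 2's gemstone must be peridot (nothing else left).
The only gemstone still possible for house 3 is topaz.
The only tree still possible for house 2 is spruce.
House 4 tree: only beech fits.
From clue 7, the volleyball player must be in house 3.
By clue 8, the soccer player is in house 2.
House 4 sport: only baseball fits.
So: house 1 = garnet/rugby/fir, house 2 = peridot/soccer/spruce, house 3 = topaz/volleyball/maple, house 4 = opal/baseball/beech.

3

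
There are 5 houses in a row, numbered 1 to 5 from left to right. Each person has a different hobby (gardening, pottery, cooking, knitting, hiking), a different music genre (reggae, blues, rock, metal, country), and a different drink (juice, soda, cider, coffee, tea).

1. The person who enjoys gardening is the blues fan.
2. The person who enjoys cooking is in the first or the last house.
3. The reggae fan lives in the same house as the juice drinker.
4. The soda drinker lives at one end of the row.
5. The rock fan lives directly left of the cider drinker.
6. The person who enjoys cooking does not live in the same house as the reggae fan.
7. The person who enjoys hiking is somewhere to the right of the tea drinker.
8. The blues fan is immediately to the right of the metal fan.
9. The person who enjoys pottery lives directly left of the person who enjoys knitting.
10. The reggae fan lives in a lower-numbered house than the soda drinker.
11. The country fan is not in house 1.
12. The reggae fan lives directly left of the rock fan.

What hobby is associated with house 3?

By clue 10, the soda drinker is in house 5.
The person who enjoys cooking is narrowed to house 1 or 5; consider each.
Placing it in house 1 leads to a contradiction, so it's in house 5.
That leaves pottery as the hobby for house 1.
Clue 9 places the person who enjoys knitting in house 2.
That leaves country as the music genre for house 5.
So house 1 gets reggae for music genre.
That leaves blues as the music genre for house 4.
Clue 1 places the person who enjoys gardening in house 4.
The juice drinker is in house 1 (clue 3).
By clue 8, the metal fan is in house 3.
The rock fan is in house 2 (clue 12).
House 3's hobby must be hiking (nothing else left).
By clue 5, the cider drinker is in house 3.
The tea drinker is in house 2 (clue 7).
That leaves coffee as the drink for house 4.
So: house 1 = pottery/reggae/juice, house 2 = knitting/rock/tea, house 3 = hiking/metal/cider, house 4 = gardening/blues/coffee, house 5 = cooking/country/soda.

hiking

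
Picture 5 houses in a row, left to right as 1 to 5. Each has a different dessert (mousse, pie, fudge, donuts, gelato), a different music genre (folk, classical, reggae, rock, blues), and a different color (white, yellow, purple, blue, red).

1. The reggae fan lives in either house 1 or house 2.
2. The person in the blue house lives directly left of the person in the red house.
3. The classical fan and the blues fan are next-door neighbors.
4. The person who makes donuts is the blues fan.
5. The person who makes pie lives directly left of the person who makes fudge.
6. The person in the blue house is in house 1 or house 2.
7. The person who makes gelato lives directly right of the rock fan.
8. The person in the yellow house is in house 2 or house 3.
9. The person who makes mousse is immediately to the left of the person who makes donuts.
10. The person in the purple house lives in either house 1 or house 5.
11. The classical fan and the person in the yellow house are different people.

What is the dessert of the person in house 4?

mousse

The only color still possible for house 4 is white.
House 5 color: only purple fits.
The only color still possible for house 1 is blue.
Clue 2: the person in the red house is in house 2.
House 3 color: only yellow fits.
The reggae fan is narrowed to house 1 or 2; consider each.
Placing it in house 2 leads to a contradiction, so it's in house 1.
House 1's dessert must be pie (nothing else left).
Clue 5: the person who makes fudge is in house 2.
The person who makes donuts is narrowed to house 4 or 5; consider each.
Placing it in house 4 leads to a contradiction, so it's in house 5.
Clue 4: the blues fan is in house 5.
Clue 9 places the person who makes mousse in house 4.
So house 3 gets gelato for dessert.
From clue 7, the rock fan must be in house 2.
That leaves folk as the music genre for house 3.
The only music genre still possible for house 4 is classical.
So: house 1 = pie/reggae/blue, house 2 = fudge/rock/red, house 3 = gelato/folk/yellow, house 4 = mousse/classical/white, house 5 = donuts/blues/purple.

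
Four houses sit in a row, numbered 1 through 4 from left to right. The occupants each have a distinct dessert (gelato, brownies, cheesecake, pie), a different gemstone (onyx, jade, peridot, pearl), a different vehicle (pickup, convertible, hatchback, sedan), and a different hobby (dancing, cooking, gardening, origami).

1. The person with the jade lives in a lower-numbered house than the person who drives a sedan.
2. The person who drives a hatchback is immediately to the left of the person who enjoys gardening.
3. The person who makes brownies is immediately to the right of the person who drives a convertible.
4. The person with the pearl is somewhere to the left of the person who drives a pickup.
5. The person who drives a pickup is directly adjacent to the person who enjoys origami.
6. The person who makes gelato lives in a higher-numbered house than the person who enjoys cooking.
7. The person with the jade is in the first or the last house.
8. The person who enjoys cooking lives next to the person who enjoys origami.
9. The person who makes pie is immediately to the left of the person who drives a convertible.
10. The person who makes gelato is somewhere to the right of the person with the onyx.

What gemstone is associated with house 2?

pearl

The person with the jade is in house 1 (clue 7).
House 4 gemstone: only peridot fits.
House 1's vehicle must be hatchback (nothing else left).
By clue 2, the person who enjoys gardening is in house 2.
The person who enjoys cooking is in house 3 (clue 8).
Clue 8: the person who enjoys origami is in house 4.
That leaves dancing as the hobby for house 1.
By clue 5, the person who drives a pickup is in house 3.
Clue 6: the person who makes gelato is in house 4.
So house 3 gets brownies for dessert.
The only vehicle still possible for house 2 is convertible.
So house 4 gets sedan for vehicle.
Clue 4: the person with the pearl is in house 2.
From clue 9, the person who makes pie must be in house 1.
So house 2 gets cheesecake for dessert.
That leaves onyx as the gemstone for house 3.
So: house 1 = pie/jade/hatchback/dancing, house 2 = cheesecake/pearl/convertible/gardening, house 3 = brownies/onyx/pickup/cooking, house 4 = gelato/peridot/sedan/origami.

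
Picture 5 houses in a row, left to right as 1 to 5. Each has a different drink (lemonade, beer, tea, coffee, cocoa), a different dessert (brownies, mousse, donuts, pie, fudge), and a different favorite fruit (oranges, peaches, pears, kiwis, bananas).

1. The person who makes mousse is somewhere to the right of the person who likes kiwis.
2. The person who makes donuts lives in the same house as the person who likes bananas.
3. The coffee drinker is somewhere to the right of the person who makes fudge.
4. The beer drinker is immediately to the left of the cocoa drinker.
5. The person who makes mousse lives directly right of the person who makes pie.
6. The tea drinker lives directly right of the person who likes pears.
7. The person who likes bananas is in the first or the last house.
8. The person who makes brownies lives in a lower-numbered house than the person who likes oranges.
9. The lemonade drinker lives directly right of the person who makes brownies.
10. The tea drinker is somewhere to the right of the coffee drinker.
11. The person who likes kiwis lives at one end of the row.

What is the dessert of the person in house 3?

The person who likes kiwis is in house 1 (clue 11).
So house 1 gets beer for drink.
House 5 favorite fruit: only bananas fits.
The person who makes donuts is in house 5 (clue 2).
By clue 4, the cocoa drinker is in house 2.
That leaves tea as the drink for house 5.
Clue 6 places the person who likes pears in house 4.
That leaves mousse as the dessert for house 4.
Clue 5 places the person who makes pie in house 3.
Clue 8 places the person who makes brownies in house 2.
Clue 8 places the person who likes oranges in house 3.
The lemonade drinker is in house 3 (clue 9).
The only drink still possible for house 4 is coffee.
So house 1 gets fudge for dessert.
The only favorite fruit still possible for house 2 is peaches.
So: house 1 = beer/fudge/kiwis, house 2 = cocoa/brownies/peaches, house 3 = lemonade/pie/oranges, house 4 = coffee/mousse/pears, house 5 = tea/donuts/bananas.

pie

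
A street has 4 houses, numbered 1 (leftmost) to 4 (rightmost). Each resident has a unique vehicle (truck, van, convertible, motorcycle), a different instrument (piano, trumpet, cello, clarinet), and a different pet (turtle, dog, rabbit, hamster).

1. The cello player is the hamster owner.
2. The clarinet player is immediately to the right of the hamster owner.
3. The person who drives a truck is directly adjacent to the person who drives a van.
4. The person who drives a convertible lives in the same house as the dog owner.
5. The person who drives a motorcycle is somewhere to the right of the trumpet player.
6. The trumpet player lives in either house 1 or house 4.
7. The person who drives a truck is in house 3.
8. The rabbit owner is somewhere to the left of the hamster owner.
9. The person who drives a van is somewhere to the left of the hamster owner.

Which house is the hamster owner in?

3

From clue 6, the trumpet player must be in house 1.
From clue 7, the person who drives a truck must be in house 3.
By clue 3, the person who drives a van is in house 2.
The hamster owner is in house 3 (clue 9).
The only vehicle still possible for house 1 is convertible.
So house 4 gets motorcycle for vehicle.
Clue 1: the cello player is in house 3.
The clarinet player is in house 4 (clue 2).
Clue 4: the dog owner is in house 1.
That leaves piano as the instrument for house 2.
House 2's pet must be rabbit (nothing else left).
House 4's pet must be turtle (nothing else left).
So: house 1 = convertible/trumpet/dog, house 2 = van/piano/rabbit, house 3 = truck/cello/hamster, house 4 = motorcycle/clarinet/turtle.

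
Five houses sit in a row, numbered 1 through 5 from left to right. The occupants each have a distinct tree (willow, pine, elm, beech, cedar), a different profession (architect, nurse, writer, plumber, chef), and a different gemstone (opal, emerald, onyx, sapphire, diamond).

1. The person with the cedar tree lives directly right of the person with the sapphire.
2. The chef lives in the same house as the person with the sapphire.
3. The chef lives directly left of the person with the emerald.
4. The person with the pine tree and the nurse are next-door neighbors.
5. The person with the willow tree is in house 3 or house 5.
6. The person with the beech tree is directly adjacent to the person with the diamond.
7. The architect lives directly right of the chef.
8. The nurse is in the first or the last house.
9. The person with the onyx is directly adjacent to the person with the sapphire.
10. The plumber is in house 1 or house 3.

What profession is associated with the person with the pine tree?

writer

The person with the pine tree is narrowed to house 2 or 4; consider each.
Placing it in house 4 leads to a contradiction, so it's in house 2.
Clue 4: the nurse is in house 1.
The only profession still possible for house 3 is plumber.
From clue 7, the architect must be in house 5.
Clue 7: the chef is in house 4.
The only profession still possible for house 2 is writer.
The person with the sapphire is in house 4 (clue 2).
Clue 3: the person with the emerald is in house 5.
That leaves opal as the gemstone for house 1.
That leaves diamond as the gemstone for house 2.
The only gemstone still possible for house 3 is onyx.
The person with the cedar tree is in house 5 (clue 1).
The only tree still possible for house 4 is elm.
That leaves beech as the tree for house 1.
The only tree still possible for house 3 is willow.
So: house 1 = beech/nurse/opal, house 2 = pine/writer/diamond, house 3 = willow/plumber/onyx, house 4 = elm/chef/sapphire, house 5 = cedar/architect/emerald.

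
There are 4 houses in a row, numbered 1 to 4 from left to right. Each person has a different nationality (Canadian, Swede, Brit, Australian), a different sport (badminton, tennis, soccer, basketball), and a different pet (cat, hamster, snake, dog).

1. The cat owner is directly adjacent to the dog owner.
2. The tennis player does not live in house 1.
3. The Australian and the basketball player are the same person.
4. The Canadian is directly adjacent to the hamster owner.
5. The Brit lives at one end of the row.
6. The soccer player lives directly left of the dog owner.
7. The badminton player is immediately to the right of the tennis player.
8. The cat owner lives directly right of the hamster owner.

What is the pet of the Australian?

The Brit is narrowed to house 1 or 4; consider each.
Placing it in house 1 leads to a contradiction, so it's in house 4.
House 4's sport must be badminton (nothing else left).
Clue 7 places the tennis player in house 3.
The Australian is narrowed to house 1 or 2; consider each.
Placing it in house 2 leads to a contradiction, so it's in house 1.
The basketball player is in house 1 (clue 3).
That leaves soccer as the sport for house 2.
Clue 6: the dog owner is in house 3.
By clue 8, the cat owner is in house 2.
From clue 8, the hamster owner must be in house 1.
The only pet still possible for house 4 is snake.
Clue 4: the Canadian is in house 2.
So house 3 gets Swede for nationality.
So: house 1 = Australian/basketball/hamster, house 2 = Canadian/soccer/cat, house 3 = Swede/tennis/dog, house 4 = Brit/badminton/snake.

hamster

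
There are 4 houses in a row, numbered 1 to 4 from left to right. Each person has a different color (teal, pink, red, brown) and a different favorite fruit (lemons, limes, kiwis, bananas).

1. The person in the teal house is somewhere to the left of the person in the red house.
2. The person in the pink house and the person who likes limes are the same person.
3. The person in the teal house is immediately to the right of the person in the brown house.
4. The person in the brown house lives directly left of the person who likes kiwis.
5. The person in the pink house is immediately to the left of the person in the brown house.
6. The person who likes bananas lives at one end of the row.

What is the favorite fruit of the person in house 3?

By clue 5, the person in the pink house is in house 1.
Clue 5 places the person in the brown house in house 2.
The only color still possible for house 4 is red.
Clue 2: the person who likes limes is in house 1.
Clue 4: the person who likes kiwis is in house 3.
So house 3 gets teal for color.
House 2's favorite fruit must be lemons (nothing else left).
House 4's favorite fruit must be bananas (nothing else left).
So: house 1 = pink/limes, house 2 = brown/lemons, house 3 = teal/kiwis, house 4 = red/bananas.

kiwis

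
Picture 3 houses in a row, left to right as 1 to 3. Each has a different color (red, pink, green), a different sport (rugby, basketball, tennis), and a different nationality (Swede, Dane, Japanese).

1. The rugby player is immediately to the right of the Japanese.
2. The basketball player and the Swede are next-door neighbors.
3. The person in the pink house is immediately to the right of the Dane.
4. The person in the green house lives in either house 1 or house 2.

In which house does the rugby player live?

3

That leaves Swede as the nationality for house 3.
From clue 2, the basketball player must be in house 2.
That leaves tennis as the sport for house 1.
House 3's sport must be rugby (nothing else left).
Clue 1 places the Japanese in house 2.
That leaves Dane as the nationality for house 1.
By clue 3, the person in the pink house is in house 2.
That leaves green as the color for house 1.
So house 3 gets red for color.
So: house 1 = green/tennis/Dane, house 2 = pink/basketball/Japanese, house 3 = red/rugby/Swede.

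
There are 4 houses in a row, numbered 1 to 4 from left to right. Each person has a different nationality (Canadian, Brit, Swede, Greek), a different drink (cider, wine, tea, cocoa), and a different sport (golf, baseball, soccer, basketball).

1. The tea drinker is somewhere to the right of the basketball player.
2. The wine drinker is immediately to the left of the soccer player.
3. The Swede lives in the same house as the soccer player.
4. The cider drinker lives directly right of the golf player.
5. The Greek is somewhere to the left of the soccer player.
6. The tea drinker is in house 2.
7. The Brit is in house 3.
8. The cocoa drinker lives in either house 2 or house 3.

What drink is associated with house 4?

Clue 6 places the tea drinker in house 2.
By clue 7, the Brit is in house 3.
The only drink still possible for house 1 is wine.
House 3's drink must be cocoa (nothing else left).
The only drink still possible for house 4 is cider.
By clue 1, the basketball player is in house 1.
By clue 2, the soccer player is in house 2.
From clue 3, the Swede must be in house 2.
From clue 4, the golf player must be in house 3.
The Greek is in house 1 (clue 5).
House 4 nationality: only Canadian fits.
House 4 sport: only baseball fits.
So: house 1 = Greek/wine/basketball, house 2 = Swede/tea/soccer, house 3 = Brit/cocoa/golf, house 4 = Canadian/cider/baseball.

cider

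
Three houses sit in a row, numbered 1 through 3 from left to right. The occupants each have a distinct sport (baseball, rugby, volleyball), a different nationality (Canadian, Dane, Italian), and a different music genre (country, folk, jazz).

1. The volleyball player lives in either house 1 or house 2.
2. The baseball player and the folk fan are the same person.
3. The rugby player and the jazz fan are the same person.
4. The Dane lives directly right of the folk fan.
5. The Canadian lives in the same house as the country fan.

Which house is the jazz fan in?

3

House 3 sport: only rugby fits.
Clue 3 places the jazz fan in house 3.
The baseball player is narrowed to house 1 or 2; consider each.
Placing it in house 1 leads to a contradiction, so it's in house 2.
Clue 2: the folk fan is in house 2.
Clue 4 places the Dane in house 3.
House 1's sport must be volleyball (nothing else left).
House 1's music genre must be country (nothing else left).
From clue 5, the Canadian must be in house 1.
So house 2 gets Italian for nationality.
So: house 1 = volleyball/Canadian/country, house 2 = baseball/Italian/folk, house 3 = rugby/Dane/jazz.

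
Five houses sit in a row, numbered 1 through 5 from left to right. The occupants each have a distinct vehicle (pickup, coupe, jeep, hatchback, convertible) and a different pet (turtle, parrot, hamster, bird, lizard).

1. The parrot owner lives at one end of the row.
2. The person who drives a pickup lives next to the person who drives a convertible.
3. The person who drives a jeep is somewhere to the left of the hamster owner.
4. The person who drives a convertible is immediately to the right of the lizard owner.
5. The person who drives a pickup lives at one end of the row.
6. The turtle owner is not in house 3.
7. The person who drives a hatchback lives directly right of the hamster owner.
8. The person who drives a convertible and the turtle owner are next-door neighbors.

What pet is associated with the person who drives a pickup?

The person who drives a convertible is narrowed to house 2 or 4; consider each.
Placing it in house 2 leads to a contradiction, so it's in house 4.
The person who drives a pickup is in house 5 (clue 2).
From clue 4, the lizard owner must be in house 3.
The turtle owner is in house 5 (clue 8).
So house 1 gets parrot for pet.
By clue 7, the hamster owner is in house 2.
So house 3 gets hatchback for vehicle.
The only pet still possible for house 4 is bird.
By clue 3, the person who drives a jeep is in house 1.
That leaves coupe as the vehicle for house 2.
So: house 1 = jeep/parrot, house 2 = coupe/hamster, house 3 = hatchback/lizard, house 4 = convertible/bird, house 5 = pickup/turtle.

turtle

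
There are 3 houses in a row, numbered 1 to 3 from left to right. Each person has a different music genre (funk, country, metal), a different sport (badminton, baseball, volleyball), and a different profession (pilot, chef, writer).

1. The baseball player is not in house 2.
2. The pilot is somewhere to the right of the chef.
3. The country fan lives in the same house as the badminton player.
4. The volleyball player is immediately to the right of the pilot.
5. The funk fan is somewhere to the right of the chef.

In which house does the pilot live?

From clue 4, the volleyball player must be in house 3.
From clue 4, the pilot must be in house 2.
The only sport still possible for house 2 is badminton.
So house 1 gets chef for profession.
So house 3 gets writer for profession.
From clue 3, the country fan must be in house 2.
So house 1 gets metal for music genre.
House 3's music genre must be funk (nothing else left).
House 1 sport: only baseball fits.
So: house 1 = metal/baseball/chef, house 2 = country/badminton/pilot, house 3 = funk/volleyball/writer.

2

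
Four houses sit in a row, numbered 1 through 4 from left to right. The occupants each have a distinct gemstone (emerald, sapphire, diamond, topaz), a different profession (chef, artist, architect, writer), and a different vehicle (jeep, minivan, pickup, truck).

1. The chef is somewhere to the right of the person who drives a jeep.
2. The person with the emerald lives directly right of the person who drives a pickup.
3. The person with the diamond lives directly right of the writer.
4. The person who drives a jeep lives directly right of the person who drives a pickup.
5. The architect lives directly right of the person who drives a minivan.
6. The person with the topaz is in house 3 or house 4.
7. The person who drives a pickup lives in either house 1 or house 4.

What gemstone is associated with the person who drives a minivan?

The person who drives a pickup is in house 1 (clue 7).
House 1's gemstone must be sapphire (nothing else left).
House 4 vehicle: only truck fits.
The person with the emerald is in house 2 (clue 2).
Clue 4 places the person who drives a jeep in house 2.
So house 3 gets minivan for vehicle.
Clue 5: the architect is in house 4.
House 1's profession must be artist (nothing else left).
House 2's profession must be writer (nothing else left).
The only profession still possible for house 3 is chef.
By clue 3, the person with the diamond is in house 3.
House 4's gemstone must be topaz (nothing else left).
So: house 1 = sapphire/artist/pickup, house 2 = emerald/writer/jeep, house 3 = diamond/chef/minivan, house 4 = topaz/architect/truck.

diamond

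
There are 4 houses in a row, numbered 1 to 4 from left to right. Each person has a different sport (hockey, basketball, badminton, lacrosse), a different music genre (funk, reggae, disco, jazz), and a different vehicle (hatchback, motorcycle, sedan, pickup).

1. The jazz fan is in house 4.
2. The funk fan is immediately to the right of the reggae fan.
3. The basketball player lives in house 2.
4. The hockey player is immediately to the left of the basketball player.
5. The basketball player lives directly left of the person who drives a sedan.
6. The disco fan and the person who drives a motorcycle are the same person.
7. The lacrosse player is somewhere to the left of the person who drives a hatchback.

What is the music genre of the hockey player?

disco

By clue 1, the jazz fan is in house 4.
Clue 3 places the basketball player in house 2.
Clue 4: the hockey player is in house 1.
The person who drives a sedan is in house 3 (clue 5).
House 3's sport must be lacrosse (nothing else left).
The only sport still possible for house 4 is badminton.
Clue 7: the person who drives a hatchback is in house 4.
That leaves funk as the music genre for house 3.
Clue 2 places the reggae fan in house 2.
That leaves disco as the music genre for house 1.
Clue 6 places the person who drives a motorcycle in house 1.
House 2 vehicle: only pickup fits.
So: house 1 = hockey/disco/motorcycle, house 2 = basketball/reggae/pickup, house 3 = lacrosse/funk/sedan, house 4 = badminton/jazz/hatchback.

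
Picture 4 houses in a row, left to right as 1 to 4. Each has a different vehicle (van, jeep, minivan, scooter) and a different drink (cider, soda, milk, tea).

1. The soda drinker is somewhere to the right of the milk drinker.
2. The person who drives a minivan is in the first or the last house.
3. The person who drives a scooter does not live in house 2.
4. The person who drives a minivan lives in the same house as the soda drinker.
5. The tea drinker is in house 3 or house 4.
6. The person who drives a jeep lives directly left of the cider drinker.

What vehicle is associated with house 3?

The person who drives a minivan is in house 4 (clue 4).
By clue 4, the soda drinker is in house 4.
So house 1 gets milk for drink.
House 2's drink must be cider (nothing else left).
The only drink still possible for house 3 is tea.
The person who drives a jeep is in house 1 (clue 6).
House 2 vehicle: only van fits.
House 3 vehicle: only scooter fits.
So: house 1 = jeep/milk, house 2 = van/cider, house 3 = scooter/tea, house 4 = minivan/soda.

scooter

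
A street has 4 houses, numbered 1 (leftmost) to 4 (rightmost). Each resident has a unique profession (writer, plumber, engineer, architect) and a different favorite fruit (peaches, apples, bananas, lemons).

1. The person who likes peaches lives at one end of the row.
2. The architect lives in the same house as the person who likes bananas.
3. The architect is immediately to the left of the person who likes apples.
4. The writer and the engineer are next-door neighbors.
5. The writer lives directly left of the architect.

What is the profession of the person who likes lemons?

writer

That leaves plumber as the profession for house 4.
The architect is narrowed to house 2 or 3; consider each.
Placing it in house 2 leads to a contradiction, so it's in house 3.
Clue 2: the person who likes bananas is in house 3.
From clue 3, the person who likes apples must be in house 4.
From clue 5, the writer must be in house 2.
That leaves engineer as the profession for house 1.
That leaves lemons as the favorite fruit for house 2.
House 1 favorite fruit: only peaches fits.
So: house 1 = engineer/peaches, house 2 = writer/lemons, house 3 = architect/bananas, house 4 = plumber/apples.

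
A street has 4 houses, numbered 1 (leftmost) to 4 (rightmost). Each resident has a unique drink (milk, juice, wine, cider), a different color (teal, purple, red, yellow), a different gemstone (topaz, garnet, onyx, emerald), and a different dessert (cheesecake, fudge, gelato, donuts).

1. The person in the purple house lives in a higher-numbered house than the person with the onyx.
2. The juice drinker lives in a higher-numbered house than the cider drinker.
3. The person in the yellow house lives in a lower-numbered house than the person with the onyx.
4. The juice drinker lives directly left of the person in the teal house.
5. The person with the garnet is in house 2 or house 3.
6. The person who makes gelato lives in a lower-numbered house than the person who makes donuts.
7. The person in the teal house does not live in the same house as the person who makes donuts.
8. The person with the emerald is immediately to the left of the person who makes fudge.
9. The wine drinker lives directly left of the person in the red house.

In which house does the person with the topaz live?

So house 4 gets milk for drink.
The only color still possible for house 1 is yellow.
House 4 gemstone: only topaz fits.
House 2 color: only red fits.
The only gemstone still possible for house 1 is emerald.
By clue 8, the person who makes fudge is in house 2.
From clue 9, the wine drinker must be in house 1.
House 2 drink: only cider fits.
House 3 drink: only juice fits.
By clue 4, the person in the teal house is in house 4.
By clue 7, the person who makes donuts is in house 3.
House 3 color: only purple fits.
So house 4 gets cheesecake for dessert.
By clue 1, the person with the onyx is in house 2.
House 3 gemstone: only garnet fits.
So house 1 gets gelato for dessert.
So: house 1 = wine/yellow/emerald/gelato, house 2 = cider/red/onyx/fudge, house 3 = juice/purple/garnet/donuts, house 4 = milk/teal/topaz/cheesecake.

4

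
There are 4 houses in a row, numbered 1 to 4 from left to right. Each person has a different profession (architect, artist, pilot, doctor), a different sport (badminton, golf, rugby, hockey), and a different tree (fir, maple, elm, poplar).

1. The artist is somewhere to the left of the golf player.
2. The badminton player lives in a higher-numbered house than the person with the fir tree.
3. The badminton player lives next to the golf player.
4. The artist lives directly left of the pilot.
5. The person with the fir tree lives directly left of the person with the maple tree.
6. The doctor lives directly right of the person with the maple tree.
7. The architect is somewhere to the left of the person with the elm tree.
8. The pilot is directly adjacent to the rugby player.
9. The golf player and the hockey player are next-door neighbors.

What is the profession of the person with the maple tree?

architect

The doctor is narrowed to house 3 or 4; consider each.
Placing it in house 3 leads to a contradiction, so it's in house 4.
The person with the maple tree is in house 3 (clue 6).
The person with the fir tree is in house 2 (clue 5).
The only tree still possible for house 1 is poplar.
The only tree still possible for house 4 is elm.
The artist is narrowed to house 1 or 2; consider each.
Placing it in house 2 leads to a contradiction, so it's in house 1.
Clue 4 places the pilot in house 2.
That leaves architect as the profession for house 3.
The badminton player is narrowed to house 3 or 4; consider each.
Placing it in house 3 leads to a contradiction, so it's in house 4.
Clue 3: the golf player is in house 3.
The only sport still possible for house 1 is rugby.
House 2 sport: only hockey fits.
So: house 1 = artist/rugby/poplar, house 2 = pilot/hockey/fir, house 3 = architect/golf/maple, house 4 = doctor/badminton/elm.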